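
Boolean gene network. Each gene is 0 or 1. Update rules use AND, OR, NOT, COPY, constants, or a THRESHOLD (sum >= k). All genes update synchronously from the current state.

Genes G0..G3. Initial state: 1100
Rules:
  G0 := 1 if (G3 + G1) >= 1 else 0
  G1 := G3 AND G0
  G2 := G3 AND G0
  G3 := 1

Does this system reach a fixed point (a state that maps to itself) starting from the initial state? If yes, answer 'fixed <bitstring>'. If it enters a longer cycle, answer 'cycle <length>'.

Answer: fixed 1111

Derivation:
Step 0: 1100
Step 1: G0=(0+1>=1)=1 G1=G3&G0=0&1=0 G2=G3&G0=0&1=0 G3=1(const) -> 1001
Step 2: G0=(1+0>=1)=1 G1=G3&G0=1&1=1 G2=G3&G0=1&1=1 G3=1(const) -> 1111
Step 3: G0=(1+1>=1)=1 G1=G3&G0=1&1=1 G2=G3&G0=1&1=1 G3=1(const) -> 1111
Fixed point reached at step 2: 1111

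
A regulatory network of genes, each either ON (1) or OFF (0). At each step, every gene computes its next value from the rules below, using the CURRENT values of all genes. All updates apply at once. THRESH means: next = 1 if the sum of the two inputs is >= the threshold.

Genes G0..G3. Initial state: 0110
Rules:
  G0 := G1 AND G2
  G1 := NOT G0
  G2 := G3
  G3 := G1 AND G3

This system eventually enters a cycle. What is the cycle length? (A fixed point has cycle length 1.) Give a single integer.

Step 0: 0110
Step 1: G0=G1&G2=1&1=1 G1=NOT G0=NOT 0=1 G2=G3=0 G3=G1&G3=1&0=0 -> 1100
Step 2: G0=G1&G2=1&0=0 G1=NOT G0=NOT 1=0 G2=G3=0 G3=G1&G3=1&0=0 -> 0000
Step 3: G0=G1&G2=0&0=0 G1=NOT G0=NOT 0=1 G2=G3=0 G3=G1&G3=0&0=0 -> 0100
Step 4: G0=G1&G2=1&0=0 G1=NOT G0=NOT 0=1 G2=G3=0 G3=G1&G3=1&0=0 -> 0100
State from step 4 equals state from step 3 -> cycle length 1

Answer: 1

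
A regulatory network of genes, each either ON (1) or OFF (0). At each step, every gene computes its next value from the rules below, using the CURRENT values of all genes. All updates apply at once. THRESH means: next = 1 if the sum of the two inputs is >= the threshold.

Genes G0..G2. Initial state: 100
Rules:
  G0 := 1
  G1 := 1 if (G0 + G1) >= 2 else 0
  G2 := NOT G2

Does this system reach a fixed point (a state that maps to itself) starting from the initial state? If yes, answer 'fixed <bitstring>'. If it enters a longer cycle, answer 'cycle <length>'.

Step 0: 100
Step 1: G0=1(const) G1=(1+0>=2)=0 G2=NOT G2=NOT 0=1 -> 101
Step 2: G0=1(const) G1=(1+0>=2)=0 G2=NOT G2=NOT 1=0 -> 100
Cycle of length 2 starting at step 0 -> no fixed point

Answer: cycle 2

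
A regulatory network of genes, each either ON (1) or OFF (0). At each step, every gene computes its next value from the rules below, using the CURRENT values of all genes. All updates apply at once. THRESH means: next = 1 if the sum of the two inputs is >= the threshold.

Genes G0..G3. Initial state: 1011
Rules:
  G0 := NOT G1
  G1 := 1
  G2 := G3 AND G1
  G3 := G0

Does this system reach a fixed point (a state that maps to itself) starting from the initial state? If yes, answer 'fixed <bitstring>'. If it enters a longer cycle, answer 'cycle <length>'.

Answer: fixed 0100

Derivation:
Step 0: 1011
Step 1: G0=NOT G1=NOT 0=1 G1=1(const) G2=G3&G1=1&0=0 G3=G0=1 -> 1101
Step 2: G0=NOT G1=NOT 1=0 G1=1(const) G2=G3&G1=1&1=1 G3=G0=1 -> 0111
Step 3: G0=NOT G1=NOT 1=0 G1=1(const) G2=G3&G1=1&1=1 G3=G0=0 -> 0110
Step 4: G0=NOT G1=NOT 1=0 G1=1(const) G2=G3&G1=0&1=0 G3=G0=0 -> 0100
Step 5: G0=NOT G1=NOT 1=0 G1=1(const) G2=G3&G1=0&1=0 G3=G0=0 -> 0100
Fixed point reached at step 4: 0100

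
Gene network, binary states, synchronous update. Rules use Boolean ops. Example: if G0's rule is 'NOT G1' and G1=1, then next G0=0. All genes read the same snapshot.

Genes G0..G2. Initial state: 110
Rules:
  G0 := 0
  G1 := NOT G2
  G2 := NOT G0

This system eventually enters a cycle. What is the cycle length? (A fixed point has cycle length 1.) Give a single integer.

Answer: 1

Derivation:
Step 0: 110
Step 1: G0=0(const) G1=NOT G2=NOT 0=1 G2=NOT G0=NOT 1=0 -> 010
Step 2: G0=0(const) G1=NOT G2=NOT 0=1 G2=NOT G0=NOT 0=1 -> 011
Step 3: G0=0(const) G1=NOT G2=NOT 1=0 G2=NOT G0=NOT 0=1 -> 001
Step 4: G0=0(const) G1=NOT G2=NOT 1=0 G2=NOT G0=NOT 0=1 -> 001
State from step 4 equals state from step 3 -> cycle length 1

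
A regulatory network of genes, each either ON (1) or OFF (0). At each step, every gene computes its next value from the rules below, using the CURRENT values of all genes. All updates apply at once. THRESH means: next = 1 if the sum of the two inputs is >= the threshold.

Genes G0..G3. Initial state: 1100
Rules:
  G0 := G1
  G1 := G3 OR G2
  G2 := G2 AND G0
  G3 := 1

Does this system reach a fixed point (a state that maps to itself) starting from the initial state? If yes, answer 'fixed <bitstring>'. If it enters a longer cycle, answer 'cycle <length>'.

Answer: fixed 1101

Derivation:
Step 0: 1100
Step 1: G0=G1=1 G1=G3|G2=0|0=0 G2=G2&G0=0&1=0 G3=1(const) -> 1001
Step 2: G0=G1=0 G1=G3|G2=1|0=1 G2=G2&G0=0&1=0 G3=1(const) -> 0101
Step 3: G0=G1=1 G1=G3|G2=1|0=1 G2=G2&G0=0&0=0 G3=1(const) -> 1101
Step 4: G0=G1=1 G1=G3|G2=1|0=1 G2=G2&G0=0&1=0 G3=1(const) -> 1101
Fixed point reached at step 3: 1101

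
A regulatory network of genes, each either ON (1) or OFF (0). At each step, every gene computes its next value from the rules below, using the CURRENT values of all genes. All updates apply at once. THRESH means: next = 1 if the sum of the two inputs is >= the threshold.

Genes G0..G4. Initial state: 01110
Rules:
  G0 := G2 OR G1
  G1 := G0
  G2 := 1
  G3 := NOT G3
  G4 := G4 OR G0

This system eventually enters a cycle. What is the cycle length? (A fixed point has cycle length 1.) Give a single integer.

Answer: 2

Derivation:
Step 0: 01110
Step 1: G0=G2|G1=1|1=1 G1=G0=0 G2=1(const) G3=NOT G3=NOT 1=0 G4=G4|G0=0|0=0 -> 10100
Step 2: G0=G2|G1=1|0=1 G1=G0=1 G2=1(const) G3=NOT G3=NOT 0=1 G4=G4|G0=0|1=1 -> 11111
Step 3: G0=G2|G1=1|1=1 G1=G0=1 G2=1(const) G3=NOT G3=NOT 1=0 G4=G4|G0=1|1=1 -> 11101
Step 4: G0=G2|G1=1|1=1 G1=G0=1 G2=1(const) G3=NOT G3=NOT 0=1 G4=G4|G0=1|1=1 -> 11111
State from step 4 equals state from step 2 -> cycle length 2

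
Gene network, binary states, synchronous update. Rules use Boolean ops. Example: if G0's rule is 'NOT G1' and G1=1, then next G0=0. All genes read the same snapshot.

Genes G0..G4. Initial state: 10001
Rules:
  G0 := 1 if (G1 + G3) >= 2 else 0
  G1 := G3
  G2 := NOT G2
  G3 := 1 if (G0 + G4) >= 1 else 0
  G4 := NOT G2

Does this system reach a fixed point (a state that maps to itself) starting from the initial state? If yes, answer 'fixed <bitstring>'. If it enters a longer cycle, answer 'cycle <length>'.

Step 0: 10001
Step 1: G0=(0+0>=2)=0 G1=G3=0 G2=NOT G2=NOT 0=1 G3=(1+1>=1)=1 G4=NOT G2=NOT 0=1 -> 00111
Step 2: G0=(0+1>=2)=0 G1=G3=1 G2=NOT G2=NOT 1=0 G3=(0+1>=1)=1 G4=NOT G2=NOT 1=0 -> 01010
Step 3: G0=(1+1>=2)=1 G1=G3=1 G2=NOT G2=NOT 0=1 G3=(0+0>=1)=0 G4=NOT G2=NOT 0=1 -> 11101
Step 4: G0=(1+0>=2)=0 G1=G3=0 G2=NOT G2=NOT 1=0 G3=(1+1>=1)=1 G4=NOT G2=NOT 1=0 -> 00010
Step 5: G0=(0+1>=2)=0 G1=G3=1 G2=NOT G2=NOT 0=1 G3=(0+0>=1)=0 G4=NOT G2=NOT 0=1 -> 01101
Step 6: G0=(1+0>=2)=0 G1=G3=0 G2=NOT G2=NOT 1=0 G3=(0+1>=1)=1 G4=NOT G2=NOT 1=0 -> 00010
Cycle of length 2 starting at step 4 -> no fixed point

Answer: cycle 2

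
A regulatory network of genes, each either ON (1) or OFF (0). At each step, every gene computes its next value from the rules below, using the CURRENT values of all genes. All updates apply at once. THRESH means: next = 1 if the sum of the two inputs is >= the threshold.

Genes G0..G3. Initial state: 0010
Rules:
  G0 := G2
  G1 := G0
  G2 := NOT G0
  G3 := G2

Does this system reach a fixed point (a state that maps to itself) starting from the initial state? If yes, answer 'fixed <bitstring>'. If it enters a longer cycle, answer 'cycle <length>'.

Answer: cycle 4

Derivation:
Step 0: 0010
Step 1: G0=G2=1 G1=G0=0 G2=NOT G0=NOT 0=1 G3=G2=1 -> 1011
Step 2: G0=G2=1 G1=G0=1 G2=NOT G0=NOT 1=0 G3=G2=1 -> 1101
Step 3: G0=G2=0 G1=G0=1 G2=NOT G0=NOT 1=0 G3=G2=0 -> 0100
Step 4: G0=G2=0 G1=G0=0 G2=NOT G0=NOT 0=1 G3=G2=0 -> 0010
Cycle of length 4 starting at step 0 -> no fixed point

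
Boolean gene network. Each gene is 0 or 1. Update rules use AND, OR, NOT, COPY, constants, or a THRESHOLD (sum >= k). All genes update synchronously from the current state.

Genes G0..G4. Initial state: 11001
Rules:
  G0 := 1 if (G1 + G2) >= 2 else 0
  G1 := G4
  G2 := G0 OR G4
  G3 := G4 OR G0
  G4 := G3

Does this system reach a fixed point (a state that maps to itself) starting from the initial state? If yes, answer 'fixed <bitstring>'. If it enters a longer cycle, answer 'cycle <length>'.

Answer: cycle 2

Derivation:
Step 0: 11001
Step 1: G0=(1+0>=2)=0 G1=G4=1 G2=G0|G4=1|1=1 G3=G4|G0=1|1=1 G4=G3=0 -> 01110
Step 2: G0=(1+1>=2)=1 G1=G4=0 G2=G0|G4=0|0=0 G3=G4|G0=0|0=0 G4=G3=1 -> 10001
Step 3: G0=(0+0>=2)=0 G1=G4=1 G2=G0|G4=1|1=1 G3=G4|G0=1|1=1 G4=G3=0 -> 01110
Cycle of length 2 starting at step 1 -> no fixed point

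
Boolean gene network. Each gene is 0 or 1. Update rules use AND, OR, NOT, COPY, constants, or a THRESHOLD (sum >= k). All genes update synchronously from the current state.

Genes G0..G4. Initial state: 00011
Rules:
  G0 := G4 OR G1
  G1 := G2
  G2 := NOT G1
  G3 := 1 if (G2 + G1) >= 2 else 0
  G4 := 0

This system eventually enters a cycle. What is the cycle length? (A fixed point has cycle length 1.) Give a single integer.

Answer: 4

Derivation:
Step 0: 00011
Step 1: G0=G4|G1=1|0=1 G1=G2=0 G2=NOT G1=NOT 0=1 G3=(0+0>=2)=0 G4=0(const) -> 10100
Step 2: G0=G4|G1=0|0=0 G1=G2=1 G2=NOT G1=NOT 0=1 G3=(1+0>=2)=0 G4=0(const) -> 01100
Step 3: G0=G4|G1=0|1=1 G1=G2=1 G2=NOT G1=NOT 1=0 G3=(1+1>=2)=1 G4=0(const) -> 11010
Step 4: G0=G4|G1=0|1=1 G1=G2=0 G2=NOT G1=NOT 1=0 G3=(0+1>=2)=0 G4=0(const) -> 10000
Step 5: G0=G4|G1=0|0=0 G1=G2=0 G2=NOT G1=NOT 0=1 G3=(0+0>=2)=0 G4=0(const) -> 00100
Step 6: G0=G4|G1=0|0=0 G1=G2=1 G2=NOT G1=NOT 0=1 G3=(1+0>=2)=0 G4=0(const) -> 01100
State from step 6 equals state from step 2 -> cycle length 4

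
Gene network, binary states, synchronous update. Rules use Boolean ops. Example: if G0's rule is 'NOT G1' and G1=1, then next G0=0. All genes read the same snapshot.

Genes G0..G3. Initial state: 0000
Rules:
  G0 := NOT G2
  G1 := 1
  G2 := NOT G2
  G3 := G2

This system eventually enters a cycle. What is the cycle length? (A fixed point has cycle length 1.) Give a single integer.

Step 0: 0000
Step 1: G0=NOT G2=NOT 0=1 G1=1(const) G2=NOT G2=NOT 0=1 G3=G2=0 -> 1110
Step 2: G0=NOT G2=NOT 1=0 G1=1(const) G2=NOT G2=NOT 1=0 G3=G2=1 -> 0101
Step 3: G0=NOT G2=NOT 0=1 G1=1(const) G2=NOT G2=NOT 0=1 G3=G2=0 -> 1110
State from step 3 equals state from step 1 -> cycle length 2

Answer: 2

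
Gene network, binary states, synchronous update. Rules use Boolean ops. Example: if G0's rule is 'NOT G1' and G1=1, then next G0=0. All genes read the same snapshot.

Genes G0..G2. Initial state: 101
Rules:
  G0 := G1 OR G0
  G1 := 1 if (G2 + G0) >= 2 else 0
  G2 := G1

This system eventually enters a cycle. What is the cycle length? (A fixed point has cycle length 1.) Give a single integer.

Step 0: 101
Step 1: G0=G1|G0=0|1=1 G1=(1+1>=2)=1 G2=G1=0 -> 110
Step 2: G0=G1|G0=1|1=1 G1=(0+1>=2)=0 G2=G1=1 -> 101
State from step 2 equals state from step 0 -> cycle length 2

Answer: 2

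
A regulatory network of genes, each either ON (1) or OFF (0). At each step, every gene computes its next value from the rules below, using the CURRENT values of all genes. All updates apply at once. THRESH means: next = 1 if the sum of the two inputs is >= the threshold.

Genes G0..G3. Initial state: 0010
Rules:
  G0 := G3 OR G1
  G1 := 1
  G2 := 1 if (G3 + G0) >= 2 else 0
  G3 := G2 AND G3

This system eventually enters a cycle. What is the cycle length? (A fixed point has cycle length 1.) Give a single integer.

Step 0: 0010
Step 1: G0=G3|G1=0|0=0 G1=1(const) G2=(0+0>=2)=0 G3=G2&G3=1&0=0 -> 0100
Step 2: G0=G3|G1=0|1=1 G1=1(const) G2=(0+0>=2)=0 G3=G2&G3=0&0=0 -> 1100
Step 3: G0=G3|G1=0|1=1 G1=1(const) G2=(0+1>=2)=0 G3=G2&G3=0&0=0 -> 1100
State from step 3 equals state from step 2 -> cycle length 1

Answer: 1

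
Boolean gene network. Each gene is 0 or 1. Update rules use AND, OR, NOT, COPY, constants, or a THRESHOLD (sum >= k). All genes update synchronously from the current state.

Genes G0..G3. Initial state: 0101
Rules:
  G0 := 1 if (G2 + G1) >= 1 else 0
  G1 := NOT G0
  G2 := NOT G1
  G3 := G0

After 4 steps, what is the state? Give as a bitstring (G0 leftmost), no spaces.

Step 1: G0=(0+1>=1)=1 G1=NOT G0=NOT 0=1 G2=NOT G1=NOT 1=0 G3=G0=0 -> 1100
Step 2: G0=(0+1>=1)=1 G1=NOT G0=NOT 1=0 G2=NOT G1=NOT 1=0 G3=G0=1 -> 1001
Step 3: G0=(0+0>=1)=0 G1=NOT G0=NOT 1=0 G2=NOT G1=NOT 0=1 G3=G0=1 -> 0011
Step 4: G0=(1+0>=1)=1 G1=NOT G0=NOT 0=1 G2=NOT G1=NOT 0=1 G3=G0=0 -> 1110

1110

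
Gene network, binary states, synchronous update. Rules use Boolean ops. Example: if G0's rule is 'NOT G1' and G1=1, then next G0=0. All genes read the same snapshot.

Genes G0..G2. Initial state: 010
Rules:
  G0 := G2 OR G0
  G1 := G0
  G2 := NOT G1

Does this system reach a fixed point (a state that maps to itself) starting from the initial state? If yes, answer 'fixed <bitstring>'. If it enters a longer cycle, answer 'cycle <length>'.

Answer: fixed 110

Derivation:
Step 0: 010
Step 1: G0=G2|G0=0|0=0 G1=G0=0 G2=NOT G1=NOT 1=0 -> 000
Step 2: G0=G2|G0=0|0=0 G1=G0=0 G2=NOT G1=NOT 0=1 -> 001
Step 3: G0=G2|G0=1|0=1 G1=G0=0 G2=NOT G1=NOT 0=1 -> 101
Step 4: G0=G2|G0=1|1=1 G1=G0=1 G2=NOT G1=NOT 0=1 -> 111
Step 5: G0=G2|G0=1|1=1 G1=G0=1 G2=NOT G1=NOT 1=0 -> 110
Step 6: G0=G2|G0=0|1=1 G1=G0=1 G2=NOT G1=NOT 1=0 -> 110
Fixed point reached at step 5: 110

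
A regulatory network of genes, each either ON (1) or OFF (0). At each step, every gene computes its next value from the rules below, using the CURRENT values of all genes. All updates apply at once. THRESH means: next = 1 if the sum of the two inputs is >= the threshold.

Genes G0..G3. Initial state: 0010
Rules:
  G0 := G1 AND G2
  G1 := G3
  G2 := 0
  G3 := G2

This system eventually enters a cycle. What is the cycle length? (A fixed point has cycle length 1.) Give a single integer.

Answer: 1

Derivation:
Step 0: 0010
Step 1: G0=G1&G2=0&1=0 G1=G3=0 G2=0(const) G3=G2=1 -> 0001
Step 2: G0=G1&G2=0&0=0 G1=G3=1 G2=0(const) G3=G2=0 -> 0100
Step 3: G0=G1&G2=1&0=0 G1=G3=0 G2=0(const) G3=G2=0 -> 0000
Step 4: G0=G1&G2=0&0=0 G1=G3=0 G2=0(const) G3=G2=0 -> 0000
State from step 4 equals state from step 3 -> cycle length 1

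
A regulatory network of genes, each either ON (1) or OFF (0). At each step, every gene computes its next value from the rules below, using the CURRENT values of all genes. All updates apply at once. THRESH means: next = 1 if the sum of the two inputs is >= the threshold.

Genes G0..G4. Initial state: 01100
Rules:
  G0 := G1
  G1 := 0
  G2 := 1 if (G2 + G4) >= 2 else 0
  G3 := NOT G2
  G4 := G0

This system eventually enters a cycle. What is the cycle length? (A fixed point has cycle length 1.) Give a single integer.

Step 0: 01100
Step 1: G0=G1=1 G1=0(const) G2=(1+0>=2)=0 G3=NOT G2=NOT 1=0 G4=G0=0 -> 10000
Step 2: G0=G1=0 G1=0(const) G2=(0+0>=2)=0 G3=NOT G2=NOT 0=1 G4=G0=1 -> 00011
Step 3: G0=G1=0 G1=0(const) G2=(0+1>=2)=0 G3=NOT G2=NOT 0=1 G4=G0=0 -> 00010
Step 4: G0=G1=0 G1=0(const) G2=(0+0>=2)=0 G3=NOT G2=NOT 0=1 G4=G0=0 -> 00010
State from step 4 equals state from step 3 -> cycle length 1

Answer: 1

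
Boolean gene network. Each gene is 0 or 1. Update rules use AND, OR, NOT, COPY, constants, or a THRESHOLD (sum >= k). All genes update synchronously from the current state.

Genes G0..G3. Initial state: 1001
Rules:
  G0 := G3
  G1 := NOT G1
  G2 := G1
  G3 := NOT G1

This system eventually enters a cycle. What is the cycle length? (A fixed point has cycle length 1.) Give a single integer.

Step 0: 1001
Step 1: G0=G3=1 G1=NOT G1=NOT 0=1 G2=G1=0 G3=NOT G1=NOT 0=1 -> 1101
Step 2: G0=G3=1 G1=NOT G1=NOT 1=0 G2=G1=1 G3=NOT G1=NOT 1=0 -> 1010
Step 3: G0=G3=0 G1=NOT G1=NOT 0=1 G2=G1=0 G3=NOT G1=NOT 0=1 -> 0101
Step 4: G0=G3=1 G1=NOT G1=NOT 1=0 G2=G1=1 G3=NOT G1=NOT 1=0 -> 1010
State from step 4 equals state from step 2 -> cycle length 2

Answer: 2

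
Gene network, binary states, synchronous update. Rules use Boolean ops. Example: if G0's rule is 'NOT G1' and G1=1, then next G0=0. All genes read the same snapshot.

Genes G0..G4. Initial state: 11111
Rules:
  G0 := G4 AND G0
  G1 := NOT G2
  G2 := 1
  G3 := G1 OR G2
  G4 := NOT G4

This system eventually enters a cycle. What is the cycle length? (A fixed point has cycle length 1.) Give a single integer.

Step 0: 11111
Step 1: G0=G4&G0=1&1=1 G1=NOT G2=NOT 1=0 G2=1(const) G3=G1|G2=1|1=1 G4=NOT G4=NOT 1=0 -> 10110
Step 2: G0=G4&G0=0&1=0 G1=NOT G2=NOT 1=0 G2=1(const) G3=G1|G2=0|1=1 G4=NOT G4=NOT 0=1 -> 00111
Step 3: G0=G4&G0=1&0=0 G1=NOT G2=NOT 1=0 G2=1(const) G3=G1|G2=0|1=1 G4=NOT G4=NOT 1=0 -> 00110
Step 4: G0=G4&G0=0&0=0 G1=NOT G2=NOT 1=0 G2=1(const) G3=G1|G2=0|1=1 G4=NOT G4=NOT 0=1 -> 00111
State from step 4 equals state from step 2 -> cycle length 2

Answer: 2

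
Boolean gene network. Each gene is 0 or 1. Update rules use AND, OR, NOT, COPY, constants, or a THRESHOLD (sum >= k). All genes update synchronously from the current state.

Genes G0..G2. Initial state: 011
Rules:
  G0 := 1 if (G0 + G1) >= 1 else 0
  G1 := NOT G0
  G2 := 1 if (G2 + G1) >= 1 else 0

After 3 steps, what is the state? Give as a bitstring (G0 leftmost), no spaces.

Step 1: G0=(0+1>=1)=1 G1=NOT G0=NOT 0=1 G2=(1+1>=1)=1 -> 111
Step 2: G0=(1+1>=1)=1 G1=NOT G0=NOT 1=0 G2=(1+1>=1)=1 -> 101
Step 3: G0=(1+0>=1)=1 G1=NOT G0=NOT 1=0 G2=(1+0>=1)=1 -> 101

101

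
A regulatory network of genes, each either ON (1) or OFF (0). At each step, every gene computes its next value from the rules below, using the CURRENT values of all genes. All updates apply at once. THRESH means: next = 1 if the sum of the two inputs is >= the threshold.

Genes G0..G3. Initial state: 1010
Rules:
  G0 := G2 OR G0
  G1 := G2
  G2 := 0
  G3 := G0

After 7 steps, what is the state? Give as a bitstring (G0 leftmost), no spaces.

Step 1: G0=G2|G0=1|1=1 G1=G2=1 G2=0(const) G3=G0=1 -> 1101
Step 2: G0=G2|G0=0|1=1 G1=G2=0 G2=0(const) G3=G0=1 -> 1001
Step 3: G0=G2|G0=0|1=1 G1=G2=0 G2=0(const) G3=G0=1 -> 1001
Step 4: G0=G2|G0=0|1=1 G1=G2=0 G2=0(const) G3=G0=1 -> 1001
Step 5: G0=G2|G0=0|1=1 G1=G2=0 G2=0(const) G3=G0=1 -> 1001
Step 6: G0=G2|G0=0|1=1 G1=G2=0 G2=0(const) G3=G0=1 -> 1001
Step 7: G0=G2|G0=0|1=1 G1=G2=0 G2=0(const) G3=G0=1 -> 1001

1001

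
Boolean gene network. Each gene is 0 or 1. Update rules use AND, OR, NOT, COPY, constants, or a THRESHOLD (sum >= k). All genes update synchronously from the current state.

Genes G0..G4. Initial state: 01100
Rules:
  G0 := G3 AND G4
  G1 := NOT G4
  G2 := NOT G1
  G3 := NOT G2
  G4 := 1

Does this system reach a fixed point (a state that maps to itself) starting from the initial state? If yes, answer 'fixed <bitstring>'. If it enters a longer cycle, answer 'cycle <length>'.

Step 0: 01100
Step 1: G0=G3&G4=0&0=0 G1=NOT G4=NOT 0=1 G2=NOT G1=NOT 1=0 G3=NOT G2=NOT 1=0 G4=1(const) -> 01001
Step 2: G0=G3&G4=0&1=0 G1=NOT G4=NOT 1=0 G2=NOT G1=NOT 1=0 G3=NOT G2=NOT 0=1 G4=1(const) -> 00011
Step 3: G0=G3&G4=1&1=1 G1=NOT G4=NOT 1=0 G2=NOT G1=NOT 0=1 G3=NOT G2=NOT 0=1 G4=1(const) -> 10111
Step 4: G0=G3&G4=1&1=1 G1=NOT G4=NOT 1=0 G2=NOT G1=NOT 0=1 G3=NOT G2=NOT 1=0 G4=1(const) -> 10101
Step 5: G0=G3&G4=0&1=0 G1=NOT G4=NOT 1=0 G2=NOT G1=NOT 0=1 G3=NOT G2=NOT 1=0 G4=1(const) -> 00101
Step 6: G0=G3&G4=0&1=0 G1=NOT G4=NOT 1=0 G2=NOT G1=NOT 0=1 G3=NOT G2=NOT 1=0 G4=1(const) -> 00101
Fixed point reached at step 5: 00101

Answer: fixed 00101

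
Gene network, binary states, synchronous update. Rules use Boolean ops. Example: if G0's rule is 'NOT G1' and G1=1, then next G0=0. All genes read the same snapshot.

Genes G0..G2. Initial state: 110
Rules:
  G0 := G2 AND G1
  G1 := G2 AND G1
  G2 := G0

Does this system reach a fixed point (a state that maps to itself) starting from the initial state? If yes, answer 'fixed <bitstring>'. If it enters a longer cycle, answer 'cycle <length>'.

Answer: fixed 000

Derivation:
Step 0: 110
Step 1: G0=G2&G1=0&1=0 G1=G2&G1=0&1=0 G2=G0=1 -> 001
Step 2: G0=G2&G1=1&0=0 G1=G2&G1=1&0=0 G2=G0=0 -> 000
Step 3: G0=G2&G1=0&0=0 G1=G2&G1=0&0=0 G2=G0=0 -> 000
Fixed point reached at step 2: 000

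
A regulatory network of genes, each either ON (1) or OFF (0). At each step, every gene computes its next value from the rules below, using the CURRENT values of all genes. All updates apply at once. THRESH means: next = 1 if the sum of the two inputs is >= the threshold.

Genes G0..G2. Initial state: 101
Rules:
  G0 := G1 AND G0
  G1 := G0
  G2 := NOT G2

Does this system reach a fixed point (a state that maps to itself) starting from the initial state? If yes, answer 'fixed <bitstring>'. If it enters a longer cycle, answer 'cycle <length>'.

Answer: cycle 2

Derivation:
Step 0: 101
Step 1: G0=G1&G0=0&1=0 G1=G0=1 G2=NOT G2=NOT 1=0 -> 010
Step 2: G0=G1&G0=1&0=0 G1=G0=0 G2=NOT G2=NOT 0=1 -> 001
Step 3: G0=G1&G0=0&0=0 G1=G0=0 G2=NOT G2=NOT 1=0 -> 000
Step 4: G0=G1&G0=0&0=0 G1=G0=0 G2=NOT G2=NOT 0=1 -> 001
Cycle of length 2 starting at step 2 -> no fixed point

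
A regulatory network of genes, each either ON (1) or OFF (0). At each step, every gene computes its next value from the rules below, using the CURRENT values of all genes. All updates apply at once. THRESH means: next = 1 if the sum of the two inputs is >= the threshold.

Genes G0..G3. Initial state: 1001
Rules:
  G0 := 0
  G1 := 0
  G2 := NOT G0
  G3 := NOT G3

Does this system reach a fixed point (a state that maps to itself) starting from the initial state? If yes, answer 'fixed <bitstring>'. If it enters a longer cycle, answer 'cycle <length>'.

Answer: cycle 2

Derivation:
Step 0: 1001
Step 1: G0=0(const) G1=0(const) G2=NOT G0=NOT 1=0 G3=NOT G3=NOT 1=0 -> 0000
Step 2: G0=0(const) G1=0(const) G2=NOT G0=NOT 0=1 G3=NOT G3=NOT 0=1 -> 0011
Step 3: G0=0(const) G1=0(const) G2=NOT G0=NOT 0=1 G3=NOT G3=NOT 1=0 -> 0010
Step 4: G0=0(const) G1=0(const) G2=NOT G0=NOT 0=1 G3=NOT G3=NOT 0=1 -> 0011
Cycle of length 2 starting at step 2 -> no fixed point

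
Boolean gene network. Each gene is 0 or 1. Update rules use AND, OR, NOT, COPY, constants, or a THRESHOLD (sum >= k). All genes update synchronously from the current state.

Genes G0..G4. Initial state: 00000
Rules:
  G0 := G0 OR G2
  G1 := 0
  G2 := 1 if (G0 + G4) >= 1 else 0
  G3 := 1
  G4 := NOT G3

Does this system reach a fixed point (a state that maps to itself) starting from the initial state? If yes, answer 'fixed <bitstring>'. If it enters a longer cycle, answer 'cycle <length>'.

Step 0: 00000
Step 1: G0=G0|G2=0|0=0 G1=0(const) G2=(0+0>=1)=0 G3=1(const) G4=NOT G3=NOT 0=1 -> 00011
Step 2: G0=G0|G2=0|0=0 G1=0(const) G2=(0+1>=1)=1 G3=1(const) G4=NOT G3=NOT 1=0 -> 00110
Step 3: G0=G0|G2=0|1=1 G1=0(const) G2=(0+0>=1)=0 G3=1(const) G4=NOT G3=NOT 1=0 -> 10010
Step 4: G0=G0|G2=1|0=1 G1=0(const) G2=(1+0>=1)=1 G3=1(const) G4=NOT G3=NOT 1=0 -> 10110
Step 5: G0=G0|G2=1|1=1 G1=0(const) G2=(1+0>=1)=1 G3=1(const) G4=NOT G3=NOT 1=0 -> 10110
Fixed point reached at step 4: 10110

Answer: fixed 10110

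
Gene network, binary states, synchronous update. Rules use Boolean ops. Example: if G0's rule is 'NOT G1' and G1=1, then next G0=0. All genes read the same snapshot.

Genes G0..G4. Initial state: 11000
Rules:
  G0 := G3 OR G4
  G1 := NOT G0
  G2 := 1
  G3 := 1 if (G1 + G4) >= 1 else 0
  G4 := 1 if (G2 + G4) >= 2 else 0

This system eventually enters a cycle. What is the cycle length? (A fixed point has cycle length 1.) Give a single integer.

Step 0: 11000
Step 1: G0=G3|G4=0|0=0 G1=NOT G0=NOT 1=0 G2=1(const) G3=(1+0>=1)=1 G4=(0+0>=2)=0 -> 00110
Step 2: G0=G3|G4=1|0=1 G1=NOT G0=NOT 0=1 G2=1(const) G3=(0+0>=1)=0 G4=(1+0>=2)=0 -> 11100
Step 3: G0=G3|G4=0|0=0 G1=NOT G0=NOT 1=0 G2=1(const) G3=(1+0>=1)=1 G4=(1+0>=2)=0 -> 00110
State from step 3 equals state from step 1 -> cycle length 2

Answer: 2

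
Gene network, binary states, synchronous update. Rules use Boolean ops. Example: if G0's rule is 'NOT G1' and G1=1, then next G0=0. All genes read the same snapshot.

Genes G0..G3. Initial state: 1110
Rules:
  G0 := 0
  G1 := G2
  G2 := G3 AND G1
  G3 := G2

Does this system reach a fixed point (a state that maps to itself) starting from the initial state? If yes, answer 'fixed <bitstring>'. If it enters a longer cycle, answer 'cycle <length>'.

Step 0: 1110
Step 1: G0=0(const) G1=G2=1 G2=G3&G1=0&1=0 G3=G2=1 -> 0101
Step 2: G0=0(const) G1=G2=0 G2=G3&G1=1&1=1 G3=G2=0 -> 0010
Step 3: G0=0(const) G1=G2=1 G2=G3&G1=0&0=0 G3=G2=1 -> 0101
Cycle of length 2 starting at step 1 -> no fixed point

Answer: cycle 2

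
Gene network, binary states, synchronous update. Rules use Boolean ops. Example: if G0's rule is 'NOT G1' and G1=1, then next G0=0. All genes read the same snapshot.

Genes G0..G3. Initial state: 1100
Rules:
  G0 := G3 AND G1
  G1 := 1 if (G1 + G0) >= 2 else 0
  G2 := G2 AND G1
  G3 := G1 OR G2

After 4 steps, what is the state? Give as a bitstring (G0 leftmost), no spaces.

Step 1: G0=G3&G1=0&1=0 G1=(1+1>=2)=1 G2=G2&G1=0&1=0 G3=G1|G2=1|0=1 -> 0101
Step 2: G0=G3&G1=1&1=1 G1=(1+0>=2)=0 G2=G2&G1=0&1=0 G3=G1|G2=1|0=1 -> 1001
Step 3: G0=G3&G1=1&0=0 G1=(0+1>=2)=0 G2=G2&G1=0&0=0 G3=G1|G2=0|0=0 -> 0000
Step 4: G0=G3&G1=0&0=0 G1=(0+0>=2)=0 G2=G2&G1=0&0=0 G3=G1|G2=0|0=0 -> 0000

0000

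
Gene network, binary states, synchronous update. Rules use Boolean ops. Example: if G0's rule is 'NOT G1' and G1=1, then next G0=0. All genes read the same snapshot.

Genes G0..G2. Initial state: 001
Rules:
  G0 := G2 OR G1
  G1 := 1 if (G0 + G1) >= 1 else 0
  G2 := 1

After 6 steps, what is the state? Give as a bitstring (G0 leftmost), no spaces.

Step 1: G0=G2|G1=1|0=1 G1=(0+0>=1)=0 G2=1(const) -> 101
Step 2: G0=G2|G1=1|0=1 G1=(1+0>=1)=1 G2=1(const) -> 111
Step 3: G0=G2|G1=1|1=1 G1=(1+1>=1)=1 G2=1(const) -> 111
Step 4: G0=G2|G1=1|1=1 G1=(1+1>=1)=1 G2=1(const) -> 111
Step 5: G0=G2|G1=1|1=1 G1=(1+1>=1)=1 G2=1(const) -> 111
Step 6: G0=G2|G1=1|1=1 G1=(1+1>=1)=1 G2=1(const) -> 111

111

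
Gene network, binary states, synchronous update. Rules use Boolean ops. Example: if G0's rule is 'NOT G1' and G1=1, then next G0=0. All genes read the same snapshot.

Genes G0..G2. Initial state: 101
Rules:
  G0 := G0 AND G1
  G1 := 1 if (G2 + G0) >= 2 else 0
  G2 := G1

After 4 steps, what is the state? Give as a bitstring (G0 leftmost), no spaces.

Step 1: G0=G0&G1=1&0=0 G1=(1+1>=2)=1 G2=G1=0 -> 010
Step 2: G0=G0&G1=0&1=0 G1=(0+0>=2)=0 G2=G1=1 -> 001
Step 3: G0=G0&G1=0&0=0 G1=(1+0>=2)=0 G2=G1=0 -> 000
Step 4: G0=G0&G1=0&0=0 G1=(0+0>=2)=0 G2=G1=0 -> 000

000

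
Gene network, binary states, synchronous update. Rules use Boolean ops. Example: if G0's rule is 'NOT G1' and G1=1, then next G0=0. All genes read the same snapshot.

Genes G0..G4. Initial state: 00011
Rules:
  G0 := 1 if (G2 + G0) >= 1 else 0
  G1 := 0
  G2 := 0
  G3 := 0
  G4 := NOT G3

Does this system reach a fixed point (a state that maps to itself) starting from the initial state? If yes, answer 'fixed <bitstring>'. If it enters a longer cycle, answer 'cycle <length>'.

Answer: fixed 00001

Derivation:
Step 0: 00011
Step 1: G0=(0+0>=1)=0 G1=0(const) G2=0(const) G3=0(const) G4=NOT G3=NOT 1=0 -> 00000
Step 2: G0=(0+0>=1)=0 G1=0(const) G2=0(const) G3=0(const) G4=NOT G3=NOT 0=1 -> 00001
Step 3: G0=(0+0>=1)=0 G1=0(const) G2=0(const) G3=0(const) G4=NOT G3=NOT 0=1 -> 00001
Fixed point reached at step 2: 00001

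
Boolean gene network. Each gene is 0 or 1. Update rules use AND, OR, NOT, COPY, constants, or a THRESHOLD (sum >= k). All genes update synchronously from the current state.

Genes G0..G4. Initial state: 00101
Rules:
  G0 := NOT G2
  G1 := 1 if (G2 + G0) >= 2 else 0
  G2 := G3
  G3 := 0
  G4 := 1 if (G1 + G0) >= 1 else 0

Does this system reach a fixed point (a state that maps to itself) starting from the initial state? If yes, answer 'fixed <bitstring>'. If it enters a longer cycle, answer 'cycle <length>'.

Step 0: 00101
Step 1: G0=NOT G2=NOT 1=0 G1=(1+0>=2)=0 G2=G3=0 G3=0(const) G4=(0+0>=1)=0 -> 00000
Step 2: G0=NOT G2=NOT 0=1 G1=(0+0>=2)=0 G2=G3=0 G3=0(const) G4=(0+0>=1)=0 -> 10000
Step 3: G0=NOT G2=NOT 0=1 G1=(0+1>=2)=0 G2=G3=0 G3=0(const) G4=(0+1>=1)=1 -> 10001
Step 4: G0=NOT G2=NOT 0=1 G1=(0+1>=2)=0 G2=G3=0 G3=0(const) G4=(0+1>=1)=1 -> 10001
Fixed point reached at step 3: 10001

Answer: fixed 10001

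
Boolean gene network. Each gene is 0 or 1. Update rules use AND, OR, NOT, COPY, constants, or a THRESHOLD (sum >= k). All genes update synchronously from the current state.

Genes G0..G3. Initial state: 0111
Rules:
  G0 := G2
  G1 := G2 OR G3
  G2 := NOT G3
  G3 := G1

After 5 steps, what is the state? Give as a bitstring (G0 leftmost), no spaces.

Step 1: G0=G2=1 G1=G2|G3=1|1=1 G2=NOT G3=NOT 1=0 G3=G1=1 -> 1101
Step 2: G0=G2=0 G1=G2|G3=0|1=1 G2=NOT G3=NOT 1=0 G3=G1=1 -> 0101
Step 3: G0=G2=0 G1=G2|G3=0|1=1 G2=NOT G3=NOT 1=0 G3=G1=1 -> 0101
Step 4: G0=G2=0 G1=G2|G3=0|1=1 G2=NOT G3=NOT 1=0 G3=G1=1 -> 0101
Step 5: G0=G2=0 G1=G2|G3=0|1=1 G2=NOT G3=NOT 1=0 G3=G1=1 -> 0101

0101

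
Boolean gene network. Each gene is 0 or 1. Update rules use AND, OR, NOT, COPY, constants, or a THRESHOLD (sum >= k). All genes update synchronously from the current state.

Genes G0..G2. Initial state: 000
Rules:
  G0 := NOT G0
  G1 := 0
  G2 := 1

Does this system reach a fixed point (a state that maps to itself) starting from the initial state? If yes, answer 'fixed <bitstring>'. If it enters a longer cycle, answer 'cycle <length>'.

Step 0: 000
Step 1: G0=NOT G0=NOT 0=1 G1=0(const) G2=1(const) -> 101
Step 2: G0=NOT G0=NOT 1=0 G1=0(const) G2=1(const) -> 001
Step 3: G0=NOT G0=NOT 0=1 G1=0(const) G2=1(const) -> 101
Cycle of length 2 starting at step 1 -> no fixed point

Answer: cycle 2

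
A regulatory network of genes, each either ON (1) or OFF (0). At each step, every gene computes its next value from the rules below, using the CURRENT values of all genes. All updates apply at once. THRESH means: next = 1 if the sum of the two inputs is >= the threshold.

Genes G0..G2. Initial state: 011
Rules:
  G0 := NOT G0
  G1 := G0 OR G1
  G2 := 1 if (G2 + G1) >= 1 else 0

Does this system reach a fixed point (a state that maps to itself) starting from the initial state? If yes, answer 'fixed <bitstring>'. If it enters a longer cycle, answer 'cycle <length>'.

Answer: cycle 2

Derivation:
Step 0: 011
Step 1: G0=NOT G0=NOT 0=1 G1=G0|G1=0|1=1 G2=(1+1>=1)=1 -> 111
Step 2: G0=NOT G0=NOT 1=0 G1=G0|G1=1|1=1 G2=(1+1>=1)=1 -> 011
Cycle of length 2 starting at step 0 -> no fixed point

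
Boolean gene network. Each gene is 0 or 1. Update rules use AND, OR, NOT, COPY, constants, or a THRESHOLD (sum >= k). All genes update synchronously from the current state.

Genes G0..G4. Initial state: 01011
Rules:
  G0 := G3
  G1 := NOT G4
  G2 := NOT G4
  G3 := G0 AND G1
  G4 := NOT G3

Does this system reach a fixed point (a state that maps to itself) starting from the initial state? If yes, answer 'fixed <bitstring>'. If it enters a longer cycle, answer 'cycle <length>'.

Answer: fixed 00001

Derivation:
Step 0: 01011
Step 1: G0=G3=1 G1=NOT G4=NOT 1=0 G2=NOT G4=NOT 1=0 G3=G0&G1=0&1=0 G4=NOT G3=NOT 1=0 -> 10000
Step 2: G0=G3=0 G1=NOT G4=NOT 0=1 G2=NOT G4=NOT 0=1 G3=G0&G1=1&0=0 G4=NOT G3=NOT 0=1 -> 01101
Step 3: G0=G3=0 G1=NOT G4=NOT 1=0 G2=NOT G4=NOT 1=0 G3=G0&G1=0&1=0 G4=NOT G3=NOT 0=1 -> 00001
Step 4: G0=G3=0 G1=NOT G4=NOT 1=0 G2=NOT G4=NOT 1=0 G3=G0&G1=0&0=0 G4=NOT G3=NOT 0=1 -> 00001
Fixed point reached at step 3: 00001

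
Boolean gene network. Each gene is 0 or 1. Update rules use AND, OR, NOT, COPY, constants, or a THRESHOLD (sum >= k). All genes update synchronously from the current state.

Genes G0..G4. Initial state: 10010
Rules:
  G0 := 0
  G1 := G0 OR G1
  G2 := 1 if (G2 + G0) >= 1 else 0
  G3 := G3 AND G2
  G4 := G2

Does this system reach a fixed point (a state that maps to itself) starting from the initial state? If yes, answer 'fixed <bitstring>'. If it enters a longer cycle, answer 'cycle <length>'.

Step 0: 10010
Step 1: G0=0(const) G1=G0|G1=1|0=1 G2=(0+1>=1)=1 G3=G3&G2=1&0=0 G4=G2=0 -> 01100
Step 2: G0=0(const) G1=G0|G1=0|1=1 G2=(1+0>=1)=1 G3=G3&G2=0&1=0 G4=G2=1 -> 01101
Step 3: G0=0(const) G1=G0|G1=0|1=1 G2=(1+0>=1)=1 G3=G3&G2=0&1=0 G4=G2=1 -> 01101
Fixed point reached at step 2: 01101

Answer: fixed 01101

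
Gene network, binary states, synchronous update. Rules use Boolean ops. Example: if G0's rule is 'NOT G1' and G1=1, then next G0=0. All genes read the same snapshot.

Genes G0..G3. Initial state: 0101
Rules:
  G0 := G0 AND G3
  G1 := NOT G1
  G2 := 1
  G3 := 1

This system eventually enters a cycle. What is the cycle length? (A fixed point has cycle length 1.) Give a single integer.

Step 0: 0101
Step 1: G0=G0&G3=0&1=0 G1=NOT G1=NOT 1=0 G2=1(const) G3=1(const) -> 0011
Step 2: G0=G0&G3=0&1=0 G1=NOT G1=NOT 0=1 G2=1(const) G3=1(const) -> 0111
Step 3: G0=G0&G3=0&1=0 G1=NOT G1=NOT 1=0 G2=1(const) G3=1(const) -> 0011
State from step 3 equals state from step 1 -> cycle length 2

Answer: 2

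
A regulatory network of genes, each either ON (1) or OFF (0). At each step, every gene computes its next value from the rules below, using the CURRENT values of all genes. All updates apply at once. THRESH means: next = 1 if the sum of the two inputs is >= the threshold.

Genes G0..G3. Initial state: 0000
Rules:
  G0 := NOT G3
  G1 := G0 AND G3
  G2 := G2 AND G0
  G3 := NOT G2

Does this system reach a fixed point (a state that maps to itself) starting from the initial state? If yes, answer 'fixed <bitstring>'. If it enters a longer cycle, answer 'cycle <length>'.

Step 0: 0000
Step 1: G0=NOT G3=NOT 0=1 G1=G0&G3=0&0=0 G2=G2&G0=0&0=0 G3=NOT G2=NOT 0=1 -> 1001
Step 2: G0=NOT G3=NOT 1=0 G1=G0&G3=1&1=1 G2=G2&G0=0&1=0 G3=NOT G2=NOT 0=1 -> 0101
Step 3: G0=NOT G3=NOT 1=0 G1=G0&G3=0&1=0 G2=G2&G0=0&0=0 G3=NOT G2=NOT 0=1 -> 0001
Step 4: G0=NOT G3=NOT 1=0 G1=G0&G3=0&1=0 G2=G2&G0=0&0=0 G3=NOT G2=NOT 0=1 -> 0001
Fixed point reached at step 3: 0001

Answer: fixed 0001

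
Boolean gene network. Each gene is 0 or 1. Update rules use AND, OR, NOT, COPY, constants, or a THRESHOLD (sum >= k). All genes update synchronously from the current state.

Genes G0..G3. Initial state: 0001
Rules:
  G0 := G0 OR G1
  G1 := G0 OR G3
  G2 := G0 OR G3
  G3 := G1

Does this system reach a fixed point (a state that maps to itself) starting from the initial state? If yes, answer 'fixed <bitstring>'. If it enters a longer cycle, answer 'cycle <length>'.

Answer: fixed 1111

Derivation:
Step 0: 0001
Step 1: G0=G0|G1=0|0=0 G1=G0|G3=0|1=1 G2=G0|G3=0|1=1 G3=G1=0 -> 0110
Step 2: G0=G0|G1=0|1=1 G1=G0|G3=0|0=0 G2=G0|G3=0|0=0 G3=G1=1 -> 1001
Step 3: G0=G0|G1=1|0=1 G1=G0|G3=1|1=1 G2=G0|G3=1|1=1 G3=G1=0 -> 1110
Step 4: G0=G0|G1=1|1=1 G1=G0|G3=1|0=1 G2=G0|G3=1|0=1 G3=G1=1 -> 1111
Step 5: G0=G0|G1=1|1=1 G1=G0|G3=1|1=1 G2=G0|G3=1|1=1 G3=G1=1 -> 1111
Fixed point reached at step 4: 1111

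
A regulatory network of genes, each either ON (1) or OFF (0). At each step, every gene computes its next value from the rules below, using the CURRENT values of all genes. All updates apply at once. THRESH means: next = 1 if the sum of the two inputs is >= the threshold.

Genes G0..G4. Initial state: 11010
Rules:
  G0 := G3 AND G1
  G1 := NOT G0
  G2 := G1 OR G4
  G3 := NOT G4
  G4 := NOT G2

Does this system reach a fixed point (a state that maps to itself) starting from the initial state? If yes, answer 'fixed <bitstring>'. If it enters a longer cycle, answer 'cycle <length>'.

Answer: cycle 7

Derivation:
Step 0: 11010
Step 1: G0=G3&G1=1&1=1 G1=NOT G0=NOT 1=0 G2=G1|G4=1|0=1 G3=NOT G4=NOT 0=1 G4=NOT G2=NOT 0=1 -> 10111
Step 2: G0=G3&G1=1&0=0 G1=NOT G0=NOT 1=0 G2=G1|G4=0|1=1 G3=NOT G4=NOT 1=0 G4=NOT G2=NOT 1=0 -> 00100
Step 3: G0=G3&G1=0&0=0 G1=NOT G0=NOT 0=1 G2=G1|G4=0|0=0 G3=NOT G4=NOT 0=1 G4=NOT G2=NOT 1=0 -> 01010
Step 4: G0=G3&G1=1&1=1 G1=NOT G0=NOT 0=1 G2=G1|G4=1|0=1 G3=NOT G4=NOT 0=1 G4=NOT G2=NOT 0=1 -> 11111
Step 5: G0=G3&G1=1&1=1 G1=NOT G0=NOT 1=0 G2=G1|G4=1|1=1 G3=NOT G4=NOT 1=0 G4=NOT G2=NOT 1=0 -> 10100
Step 6: G0=G3&G1=0&0=0 G1=NOT G0=NOT 1=0 G2=G1|G4=0|0=0 G3=NOT G4=NOT 0=1 G4=NOT G2=NOT 1=0 -> 00010
Step 7: G0=G3&G1=1&0=0 G1=NOT G0=NOT 0=1 G2=G1|G4=0|0=0 G3=NOT G4=NOT 0=1 G4=NOT G2=NOT 0=1 -> 01011
Step 8: G0=G3&G1=1&1=1 G1=NOT G0=NOT 0=1 G2=G1|G4=1|1=1 G3=NOT G4=NOT 1=0 G4=NOT G2=NOT 0=1 -> 11101
Step 9: G0=G3&G1=0&1=0 G1=NOT G0=NOT 1=0 G2=G1|G4=1|1=1 G3=NOT G4=NOT 1=0 G4=NOT G2=NOT 1=0 -> 00100
Cycle of length 7 starting at step 2 -> no fixed point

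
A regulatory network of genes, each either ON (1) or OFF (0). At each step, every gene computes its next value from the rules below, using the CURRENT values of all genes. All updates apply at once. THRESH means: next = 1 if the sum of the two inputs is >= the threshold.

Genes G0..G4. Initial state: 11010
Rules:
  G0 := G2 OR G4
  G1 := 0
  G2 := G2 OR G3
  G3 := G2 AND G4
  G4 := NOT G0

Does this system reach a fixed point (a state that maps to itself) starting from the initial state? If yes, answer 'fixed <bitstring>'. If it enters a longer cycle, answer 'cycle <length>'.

Answer: fixed 10100

Derivation:
Step 0: 11010
Step 1: G0=G2|G4=0|0=0 G1=0(const) G2=G2|G3=0|1=1 G3=G2&G4=0&0=0 G4=NOT G0=NOT 1=0 -> 00100
Step 2: G0=G2|G4=1|0=1 G1=0(const) G2=G2|G3=1|0=1 G3=G2&G4=1&0=0 G4=NOT G0=NOT 0=1 -> 10101
Step 3: G0=G2|G4=1|1=1 G1=0(const) G2=G2|G3=1|0=1 G3=G2&G4=1&1=1 G4=NOT G0=NOT 1=0 -> 10110
Step 4: G0=G2|G4=1|0=1 G1=0(const) G2=G2|G3=1|1=1 G3=G2&G4=1&0=0 G4=NOT G0=NOT 1=0 -> 10100
Step 5: G0=G2|G4=1|0=1 G1=0(const) G2=G2|G3=1|0=1 G3=G2&G4=1&0=0 G4=NOT G0=NOT 1=0 -> 10100
Fixed point reached at step 4: 10100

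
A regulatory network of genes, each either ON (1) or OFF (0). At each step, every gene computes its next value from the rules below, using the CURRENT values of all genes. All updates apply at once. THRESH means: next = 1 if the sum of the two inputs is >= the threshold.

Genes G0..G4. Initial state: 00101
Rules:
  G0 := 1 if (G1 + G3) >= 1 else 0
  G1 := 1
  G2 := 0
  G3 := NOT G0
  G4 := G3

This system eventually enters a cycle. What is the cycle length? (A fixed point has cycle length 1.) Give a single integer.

Step 0: 00101
Step 1: G0=(0+0>=1)=0 G1=1(const) G2=0(const) G3=NOT G0=NOT 0=1 G4=G3=0 -> 01010
Step 2: G0=(1+1>=1)=1 G1=1(const) G2=0(const) G3=NOT G0=NOT 0=1 G4=G3=1 -> 11011
Step 3: G0=(1+1>=1)=1 G1=1(const) G2=0(const) G3=NOT G0=NOT 1=0 G4=G3=1 -> 11001
Step 4: G0=(1+0>=1)=1 G1=1(const) G2=0(const) G3=NOT G0=NOT 1=0 G4=G3=0 -> 11000
Step 5: G0=(1+0>=1)=1 G1=1(const) G2=0(const) G3=NOT G0=NOT 1=0 G4=G3=0 -> 11000
State from step 5 equals state from step 4 -> cycle length 1

Answer: 1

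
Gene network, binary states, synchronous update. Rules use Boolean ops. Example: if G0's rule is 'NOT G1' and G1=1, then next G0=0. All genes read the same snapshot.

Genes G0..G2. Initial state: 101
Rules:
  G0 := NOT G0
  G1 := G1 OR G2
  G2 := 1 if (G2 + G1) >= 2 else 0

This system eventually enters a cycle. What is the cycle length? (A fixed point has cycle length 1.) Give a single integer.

Answer: 2

Derivation:
Step 0: 101
Step 1: G0=NOT G0=NOT 1=0 G1=G1|G2=0|1=1 G2=(1+0>=2)=0 -> 010
Step 2: G0=NOT G0=NOT 0=1 G1=G1|G2=1|0=1 G2=(0+1>=2)=0 -> 110
Step 3: G0=NOT G0=NOT 1=0 G1=G1|G2=1|0=1 G2=(0+1>=2)=0 -> 010
State from step 3 equals state from step 1 -> cycle length 2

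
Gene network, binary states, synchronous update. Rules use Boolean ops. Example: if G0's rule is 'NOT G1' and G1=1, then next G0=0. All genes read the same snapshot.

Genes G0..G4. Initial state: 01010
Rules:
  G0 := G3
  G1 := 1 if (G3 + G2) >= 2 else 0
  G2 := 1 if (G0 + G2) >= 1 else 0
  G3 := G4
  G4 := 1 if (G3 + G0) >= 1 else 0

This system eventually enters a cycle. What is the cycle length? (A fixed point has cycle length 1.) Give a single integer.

Answer: 1

Derivation:
Step 0: 01010
Step 1: G0=G3=1 G1=(1+0>=2)=0 G2=(0+0>=1)=0 G3=G4=0 G4=(1+0>=1)=1 -> 10001
Step 2: G0=G3=0 G1=(0+0>=2)=0 G2=(1+0>=1)=1 G3=G4=1 G4=(0+1>=1)=1 -> 00111
Step 3: G0=G3=1 G1=(1+1>=2)=1 G2=(0+1>=1)=1 G3=G4=1 G4=(1+0>=1)=1 -> 11111
Step 4: G0=G3=1 G1=(1+1>=2)=1 G2=(1+1>=1)=1 G3=G4=1 G4=(1+1>=1)=1 -> 11111
State from step 4 equals state from step 3 -> cycle length 1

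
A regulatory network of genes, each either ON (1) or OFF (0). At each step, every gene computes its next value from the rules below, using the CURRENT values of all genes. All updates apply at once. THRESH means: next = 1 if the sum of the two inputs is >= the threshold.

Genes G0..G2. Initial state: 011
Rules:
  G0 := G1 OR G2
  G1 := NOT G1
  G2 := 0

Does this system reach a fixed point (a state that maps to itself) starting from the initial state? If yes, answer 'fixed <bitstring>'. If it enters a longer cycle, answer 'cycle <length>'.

Answer: cycle 2

Derivation:
Step 0: 011
Step 1: G0=G1|G2=1|1=1 G1=NOT G1=NOT 1=0 G2=0(const) -> 100
Step 2: G0=G1|G2=0|0=0 G1=NOT G1=NOT 0=1 G2=0(const) -> 010
Step 3: G0=G1|G2=1|0=1 G1=NOT G1=NOT 1=0 G2=0(const) -> 100
Cycle of length 2 starting at step 1 -> no fixed point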